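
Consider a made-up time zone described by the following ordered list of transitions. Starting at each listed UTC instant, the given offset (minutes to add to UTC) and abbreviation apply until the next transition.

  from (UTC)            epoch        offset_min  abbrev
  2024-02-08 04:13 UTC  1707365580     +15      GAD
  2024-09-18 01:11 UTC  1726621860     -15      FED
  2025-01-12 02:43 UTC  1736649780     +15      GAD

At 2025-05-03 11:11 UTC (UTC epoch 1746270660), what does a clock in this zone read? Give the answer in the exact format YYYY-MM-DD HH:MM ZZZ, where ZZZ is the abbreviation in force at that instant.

2025-05-03 11:26 GAD

Query: 2025-05-03 11:11 UTC
Rule 3/3 (GAD, +00:15): 2025-01-12 02:43 UTC ≤ query < +∞
11·60 + 11 + 15 = 686 min
686 = 0·1440 + 686; 686 = 11·60 + 26 → 11:26, same day
→ 2025-05-03 11:26 GAD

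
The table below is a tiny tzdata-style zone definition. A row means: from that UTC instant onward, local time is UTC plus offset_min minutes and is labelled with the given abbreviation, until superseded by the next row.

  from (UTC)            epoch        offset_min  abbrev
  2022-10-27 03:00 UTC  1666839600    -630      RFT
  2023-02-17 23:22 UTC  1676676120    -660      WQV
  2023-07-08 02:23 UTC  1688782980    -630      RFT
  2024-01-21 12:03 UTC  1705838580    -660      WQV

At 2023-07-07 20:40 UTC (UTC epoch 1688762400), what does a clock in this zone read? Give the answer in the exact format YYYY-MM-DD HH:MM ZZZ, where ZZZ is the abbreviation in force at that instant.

2023-07-07 09:40 WQV

Query: 2023-07-07 20:40 UTC
Rule 2/4 (WQV, -11:00): 2023-02-17 23:22 UTC ≤ query < 2023-07-08 02:23 UTC
20·60 + 40 - 660 = 580 min
580 = 0·1440 + 580; 580 = 9·60 + 40 → 09:40, same day
→ 2023-07-07 09:40 WQV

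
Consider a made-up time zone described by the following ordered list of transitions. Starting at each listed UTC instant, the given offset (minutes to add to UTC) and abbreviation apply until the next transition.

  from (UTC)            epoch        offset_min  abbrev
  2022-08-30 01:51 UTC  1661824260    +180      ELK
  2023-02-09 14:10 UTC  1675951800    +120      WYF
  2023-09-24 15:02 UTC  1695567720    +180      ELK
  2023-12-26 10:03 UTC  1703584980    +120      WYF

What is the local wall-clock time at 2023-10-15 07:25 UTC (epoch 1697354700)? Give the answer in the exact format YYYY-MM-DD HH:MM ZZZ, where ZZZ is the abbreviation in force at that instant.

Query: 2023-10-15 07:25 UTC
Rule 3/4 (ELK, +03:00): 2023-09-24 15:02 UTC ≤ query < 2023-12-26 10:03 UTC
7·60 + 25 + 180 = 625 min
625 = 0·1440 + 625; 625 = 10·60 + 25 → 10:25, same day
→ 2023-10-15 10:25 ELK

2023-10-15 10:25 ELK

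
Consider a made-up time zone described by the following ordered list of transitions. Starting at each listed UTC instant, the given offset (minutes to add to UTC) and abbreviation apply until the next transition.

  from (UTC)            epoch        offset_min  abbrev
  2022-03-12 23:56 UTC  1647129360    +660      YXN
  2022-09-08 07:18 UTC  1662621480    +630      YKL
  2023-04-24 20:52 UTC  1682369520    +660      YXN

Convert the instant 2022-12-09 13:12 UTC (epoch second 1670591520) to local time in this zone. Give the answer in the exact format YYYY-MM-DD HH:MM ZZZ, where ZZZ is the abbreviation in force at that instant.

Query: 2022-12-09 13:12 UTC
Rule 2/3 (YKL, +10:30): 2022-09-08 07:18 UTC ≤ query < 2023-04-24 20:52 UTC
13·60 + 12 + 630 = 1422 min
1422 = 0·1440 + 1422; 1422 = 23·60 + 42 → 23:42, same day
→ 2022-12-09 23:42 YKL

2022-12-09 23:42 YKL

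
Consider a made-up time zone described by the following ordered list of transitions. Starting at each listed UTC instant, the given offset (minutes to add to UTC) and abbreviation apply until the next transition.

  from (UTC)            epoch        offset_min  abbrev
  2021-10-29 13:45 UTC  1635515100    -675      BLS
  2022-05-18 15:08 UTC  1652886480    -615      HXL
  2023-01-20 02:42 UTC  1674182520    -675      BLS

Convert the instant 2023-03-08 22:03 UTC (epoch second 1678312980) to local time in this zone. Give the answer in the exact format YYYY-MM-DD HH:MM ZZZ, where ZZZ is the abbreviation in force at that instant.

2023-03-08 10:48 BLS

Query: 2023-03-08 22:03 UTC
Rule 3/3 (BLS, -11:15): 2023-01-20 02:42 UTC ≤ query < +∞
22·60 + 3 - 675 = 648 min
648 = 0·1440 + 648; 648 = 10·60 + 48 → 10:48, same day
→ 2023-03-08 10:48 BLS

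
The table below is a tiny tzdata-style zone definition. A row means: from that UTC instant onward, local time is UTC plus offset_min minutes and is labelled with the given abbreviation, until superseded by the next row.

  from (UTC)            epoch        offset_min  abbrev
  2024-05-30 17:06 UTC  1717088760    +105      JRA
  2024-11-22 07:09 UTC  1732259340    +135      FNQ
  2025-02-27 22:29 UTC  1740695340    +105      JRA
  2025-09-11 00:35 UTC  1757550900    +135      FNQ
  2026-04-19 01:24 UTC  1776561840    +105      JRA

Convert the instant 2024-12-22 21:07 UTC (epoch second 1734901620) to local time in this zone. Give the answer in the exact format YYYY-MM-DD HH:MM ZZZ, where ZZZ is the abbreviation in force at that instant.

Query: 2024-12-22 21:07 UTC
Rule 2/5 (FNQ, +02:15): 2024-11-22 07:09 UTC ≤ query < 2025-02-27 22:29 UTC
21·60 + 7 + 135 = 1402 min
1402 = 0·1440 + 1402; 1402 = 23·60 + 22 → 23:22, same day
→ 2024-12-22 23:22 FNQ

2024-12-22 23:22 FNQ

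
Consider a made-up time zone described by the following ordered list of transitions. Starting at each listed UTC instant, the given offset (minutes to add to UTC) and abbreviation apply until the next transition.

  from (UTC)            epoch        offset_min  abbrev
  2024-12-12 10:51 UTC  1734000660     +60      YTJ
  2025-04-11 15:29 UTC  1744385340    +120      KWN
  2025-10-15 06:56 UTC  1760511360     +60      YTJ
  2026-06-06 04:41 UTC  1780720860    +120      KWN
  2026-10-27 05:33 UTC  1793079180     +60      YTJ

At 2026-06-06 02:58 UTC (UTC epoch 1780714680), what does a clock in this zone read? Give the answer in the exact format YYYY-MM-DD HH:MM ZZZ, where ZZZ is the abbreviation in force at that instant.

2026-06-06 03:58 YTJ

Query: 2026-06-06 02:58 UTC
Rule 3/5 (YTJ, +01:00): 2025-10-15 06:56 UTC ≤ query < 2026-06-06 04:41 UTC
2·60 + 58 + 60 = 238 min
238 = 0·1440 + 238; 238 = 3·60 + 58 → 03:58, same day
→ 2026-06-06 03:58 YTJ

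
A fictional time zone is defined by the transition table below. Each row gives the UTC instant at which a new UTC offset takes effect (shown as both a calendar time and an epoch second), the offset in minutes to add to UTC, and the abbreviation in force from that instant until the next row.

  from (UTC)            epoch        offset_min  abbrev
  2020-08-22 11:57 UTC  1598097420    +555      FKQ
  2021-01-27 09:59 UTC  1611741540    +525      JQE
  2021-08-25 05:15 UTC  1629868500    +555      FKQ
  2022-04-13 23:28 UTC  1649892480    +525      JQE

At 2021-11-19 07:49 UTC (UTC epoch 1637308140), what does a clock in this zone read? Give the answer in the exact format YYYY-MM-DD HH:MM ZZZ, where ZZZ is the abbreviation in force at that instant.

2021-11-19 17:04 FKQ

Query: 2021-11-19 07:49 UTC
Rule 3/4 (FKQ, +09:15): 2021-08-25 05:15 UTC ≤ query < 2022-04-13 23:28 UTC
7·60 + 49 + 555 = 1024 min
1024 = 0·1440 + 1024; 1024 = 17·60 + 4 → 17:04, same day
→ 2021-11-19 17:04 FKQ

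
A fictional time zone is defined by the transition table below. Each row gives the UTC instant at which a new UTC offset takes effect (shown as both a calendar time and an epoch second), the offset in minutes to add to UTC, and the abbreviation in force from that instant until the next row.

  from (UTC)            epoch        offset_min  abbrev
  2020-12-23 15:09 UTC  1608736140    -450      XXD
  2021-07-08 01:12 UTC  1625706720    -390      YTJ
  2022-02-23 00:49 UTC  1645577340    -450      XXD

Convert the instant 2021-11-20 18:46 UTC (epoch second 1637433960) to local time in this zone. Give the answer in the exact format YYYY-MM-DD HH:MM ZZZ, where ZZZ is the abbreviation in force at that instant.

2021-11-20 12:16 YTJ

Query: 2021-11-20 18:46 UTC
Rule 2/3 (YTJ, -06:30): 2021-07-08 01:12 UTC ≤ query < 2022-02-23 00:49 UTC
18·60 + 46 - 390 = 736 min
736 = 0·1440 + 736; 736 = 12·60 + 16 → 12:16, same day
→ 2021-11-20 12:16 YTJ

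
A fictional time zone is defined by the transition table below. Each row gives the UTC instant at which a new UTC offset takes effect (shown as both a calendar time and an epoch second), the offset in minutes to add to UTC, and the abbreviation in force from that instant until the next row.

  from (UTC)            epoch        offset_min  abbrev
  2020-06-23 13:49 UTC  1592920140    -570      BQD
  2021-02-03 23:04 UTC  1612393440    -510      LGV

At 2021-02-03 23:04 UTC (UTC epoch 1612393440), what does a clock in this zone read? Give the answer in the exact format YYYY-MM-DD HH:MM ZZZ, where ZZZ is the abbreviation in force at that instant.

Query: 2021-02-03 23:04 UTC
Rule 2/2 (LGV, -08:30): 2021-02-03 23:04 UTC ≤ query < +∞
23·60 + 4 - 510 = 874 min
874 = 0·1440 + 874; 874 = 14·60 + 34 → 14:34, same day
→ 2021-02-03 14:34 LGV

2021-02-03 14:34 LGV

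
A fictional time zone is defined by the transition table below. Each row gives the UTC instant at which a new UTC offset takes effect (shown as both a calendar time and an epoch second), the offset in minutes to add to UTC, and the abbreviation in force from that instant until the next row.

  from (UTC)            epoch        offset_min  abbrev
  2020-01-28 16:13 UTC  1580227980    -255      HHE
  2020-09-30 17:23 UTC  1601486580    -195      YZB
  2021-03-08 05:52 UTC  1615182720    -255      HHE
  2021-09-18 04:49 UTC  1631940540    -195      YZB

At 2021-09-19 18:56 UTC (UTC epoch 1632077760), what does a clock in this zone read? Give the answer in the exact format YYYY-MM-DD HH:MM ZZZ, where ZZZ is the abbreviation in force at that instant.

2021-09-19 15:41 YZB

Query: 2021-09-19 18:56 UTC
Rule 4/4 (YZB, -03:15): 2021-09-18 04:49 UTC ≤ query < +∞
18·60 + 56 - 195 = 941 min
941 = 0·1440 + 941; 941 = 15·60 + 41 → 15:41, same day
→ 2021-09-19 15:41 YZB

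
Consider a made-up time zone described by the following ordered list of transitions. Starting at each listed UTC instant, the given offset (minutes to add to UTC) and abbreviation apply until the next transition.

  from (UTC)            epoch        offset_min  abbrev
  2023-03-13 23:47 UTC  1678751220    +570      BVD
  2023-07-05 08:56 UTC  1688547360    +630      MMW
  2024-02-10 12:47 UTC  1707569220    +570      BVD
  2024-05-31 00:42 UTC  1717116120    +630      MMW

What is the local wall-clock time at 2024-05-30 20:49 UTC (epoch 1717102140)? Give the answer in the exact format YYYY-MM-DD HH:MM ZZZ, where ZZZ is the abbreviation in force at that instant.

2024-05-31 06:19 BVD

Query: 2024-05-30 20:49 UTC
Rule 3/4 (BVD, +09:30): 2024-02-10 12:47 UTC ≤ query < 2024-05-31 00:42 UTC
20·60 + 49 + 570 = 1819 min
1819 = 1·1440 + 379; 379 = 6·60 + 19 → 06:19, 2024-05-30 + 1 day = 2024-05-31
→ 2024-05-31 06:19 BVD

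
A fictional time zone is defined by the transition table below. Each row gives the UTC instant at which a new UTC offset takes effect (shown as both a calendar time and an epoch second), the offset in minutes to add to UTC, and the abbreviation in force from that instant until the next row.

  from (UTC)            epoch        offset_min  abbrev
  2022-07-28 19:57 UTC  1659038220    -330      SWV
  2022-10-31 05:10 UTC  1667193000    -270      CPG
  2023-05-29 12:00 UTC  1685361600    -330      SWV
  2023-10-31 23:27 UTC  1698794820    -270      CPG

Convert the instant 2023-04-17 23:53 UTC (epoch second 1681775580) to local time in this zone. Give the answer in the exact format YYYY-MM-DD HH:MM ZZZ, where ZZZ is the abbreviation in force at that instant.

Query: 2023-04-17 23:53 UTC
Rule 2/4 (CPG, -04:30): 2022-10-31 05:10 UTC ≤ query < 2023-05-29 12:00 UTC
23·60 + 53 - 270 = 1163 min
1163 = 0·1440 + 1163; 1163 = 19·60 + 23 → 19:23, same day
→ 2023-04-17 19:23 CPG

2023-04-17 19:23 CPG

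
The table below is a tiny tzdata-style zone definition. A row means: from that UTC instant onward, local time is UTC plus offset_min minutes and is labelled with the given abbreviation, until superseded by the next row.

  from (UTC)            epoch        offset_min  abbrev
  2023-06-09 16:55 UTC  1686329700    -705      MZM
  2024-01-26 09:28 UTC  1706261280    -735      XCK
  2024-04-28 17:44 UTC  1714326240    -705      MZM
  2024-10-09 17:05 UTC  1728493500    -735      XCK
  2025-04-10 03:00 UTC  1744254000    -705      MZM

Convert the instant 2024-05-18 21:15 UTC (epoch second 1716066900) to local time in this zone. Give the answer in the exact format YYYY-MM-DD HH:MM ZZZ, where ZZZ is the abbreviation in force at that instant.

Query: 2024-05-18 21:15 UTC
Rule 3/5 (MZM, -11:45): 2024-04-28 17:44 UTC ≤ query < 2024-10-09 17:05 UTC
21·60 + 15 - 705 = 570 min
570 = 0·1440 + 570; 570 = 9·60 + 30 → 09:30, same day
→ 2024-05-18 09:30 MZM

2024-05-18 09:30 MZM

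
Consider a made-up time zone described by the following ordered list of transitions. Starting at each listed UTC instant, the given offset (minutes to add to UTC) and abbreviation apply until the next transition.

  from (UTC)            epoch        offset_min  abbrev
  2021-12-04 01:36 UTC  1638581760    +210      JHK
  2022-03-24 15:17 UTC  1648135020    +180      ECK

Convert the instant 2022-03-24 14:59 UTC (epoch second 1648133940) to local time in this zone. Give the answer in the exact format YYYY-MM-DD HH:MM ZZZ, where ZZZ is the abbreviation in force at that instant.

2022-03-24 18:29 JHK

Query: 2022-03-24 14:59 UTC
Rule 1/2 (JHK, +03:30): 2021-12-04 01:36 UTC ≤ query < 2022-03-24 15:17 UTC
14·60 + 59 + 210 = 1109 min
1109 = 0·1440 + 1109; 1109 = 18·60 + 29 → 18:29, same day
→ 2022-03-24 18:29 JHK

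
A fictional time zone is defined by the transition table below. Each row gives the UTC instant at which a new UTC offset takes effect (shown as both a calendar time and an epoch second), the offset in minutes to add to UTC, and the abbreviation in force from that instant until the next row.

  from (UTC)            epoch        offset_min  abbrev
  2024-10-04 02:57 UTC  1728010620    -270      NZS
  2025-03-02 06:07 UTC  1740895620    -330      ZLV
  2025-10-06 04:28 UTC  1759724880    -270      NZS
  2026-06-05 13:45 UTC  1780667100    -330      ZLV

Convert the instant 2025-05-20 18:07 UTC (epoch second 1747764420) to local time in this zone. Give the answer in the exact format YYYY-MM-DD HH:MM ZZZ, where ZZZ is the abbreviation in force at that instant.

2025-05-20 12:37 ZLV

Query: 2025-05-20 18:07 UTC
Rule 2/4 (ZLV, -05:30): 2025-03-02 06:07 UTC ≤ query < 2025-10-06 04:28 UTC
18·60 + 7 - 330 = 757 min
757 = 0·1440 + 757; 757 = 12·60 + 37 → 12:37, same day
→ 2025-05-20 12:37 ZLV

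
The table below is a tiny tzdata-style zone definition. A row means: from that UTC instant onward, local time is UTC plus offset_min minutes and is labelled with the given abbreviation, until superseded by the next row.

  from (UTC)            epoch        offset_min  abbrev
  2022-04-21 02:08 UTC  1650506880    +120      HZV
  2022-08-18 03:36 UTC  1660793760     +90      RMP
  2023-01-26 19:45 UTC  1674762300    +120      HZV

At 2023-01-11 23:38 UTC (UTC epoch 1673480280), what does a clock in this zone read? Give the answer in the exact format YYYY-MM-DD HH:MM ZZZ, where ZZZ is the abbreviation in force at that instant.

2023-01-12 01:08 RMP

Query: 2023-01-11 23:38 UTC
Rule 2/3 (RMP, +01:30): 2022-08-18 03:36 UTC ≤ query < 2023-01-26 19:45 UTC
23·60 + 38 + 90 = 1508 min
1508 = 1·1440 + 68; 68 = 1·60 + 8 → 01:08, 2023-01-11 + 1 day = 2023-01-12
→ 2023-01-12 01:08 RMP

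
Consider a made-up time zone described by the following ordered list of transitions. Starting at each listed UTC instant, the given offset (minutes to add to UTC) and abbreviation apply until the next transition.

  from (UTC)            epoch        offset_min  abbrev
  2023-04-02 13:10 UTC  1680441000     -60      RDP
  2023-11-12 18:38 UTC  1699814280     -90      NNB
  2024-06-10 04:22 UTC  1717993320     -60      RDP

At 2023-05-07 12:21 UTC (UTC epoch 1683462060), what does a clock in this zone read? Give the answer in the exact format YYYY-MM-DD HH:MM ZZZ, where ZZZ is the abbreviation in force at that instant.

2023-05-07 11:21 RDP

Query: 2023-05-07 12:21 UTC
Rule 1/3 (RDP, -01:00): 2023-04-02 13:10 UTC ≤ query < 2023-11-12 18:38 UTC
12·60 + 21 - 60 = 681 min
681 = 0·1440 + 681; 681 = 11·60 + 21 → 11:21, same day
→ 2023-05-07 11:21 RDP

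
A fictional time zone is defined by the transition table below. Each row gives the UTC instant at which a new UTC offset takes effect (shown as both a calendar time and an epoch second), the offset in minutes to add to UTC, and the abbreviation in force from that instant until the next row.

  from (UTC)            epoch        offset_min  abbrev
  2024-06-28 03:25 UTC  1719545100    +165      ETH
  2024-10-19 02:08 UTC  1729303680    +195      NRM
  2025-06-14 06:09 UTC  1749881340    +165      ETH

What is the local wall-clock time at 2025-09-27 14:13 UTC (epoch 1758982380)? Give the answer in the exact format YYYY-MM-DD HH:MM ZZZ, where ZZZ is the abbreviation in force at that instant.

2025-09-27 16:58 ETH

Query: 2025-09-27 14:13 UTC
Rule 3/3 (ETH, +02:45): 2025-06-14 06:09 UTC ≤ query < +∞
14·60 + 13 + 165 = 1018 min
1018 = 0·1440 + 1018; 1018 = 16·60 + 58 → 16:58, same day
→ 2025-09-27 16:58 ETH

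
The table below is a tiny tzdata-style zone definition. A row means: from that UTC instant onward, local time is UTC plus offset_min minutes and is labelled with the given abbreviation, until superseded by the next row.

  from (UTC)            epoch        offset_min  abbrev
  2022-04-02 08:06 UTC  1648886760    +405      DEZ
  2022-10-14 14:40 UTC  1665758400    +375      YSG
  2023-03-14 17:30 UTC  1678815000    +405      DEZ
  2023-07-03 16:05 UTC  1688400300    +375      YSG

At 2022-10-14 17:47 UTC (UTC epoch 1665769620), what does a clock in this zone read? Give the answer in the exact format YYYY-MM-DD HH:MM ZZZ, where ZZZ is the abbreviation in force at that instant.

2022-10-15 00:02 YSG

Query: 2022-10-14 17:47 UTC
Rule 2/4 (YSG, +06:15): 2022-10-14 14:40 UTC ≤ query < 2023-03-14 17:30 UTC
17·60 + 47 + 375 = 1442 min
1442 = 1·1440 + 2; 2 = 0·60 + 2 → 00:02, 2022-10-14 + 1 day = 2022-10-15
→ 2022-10-15 00:02 YSG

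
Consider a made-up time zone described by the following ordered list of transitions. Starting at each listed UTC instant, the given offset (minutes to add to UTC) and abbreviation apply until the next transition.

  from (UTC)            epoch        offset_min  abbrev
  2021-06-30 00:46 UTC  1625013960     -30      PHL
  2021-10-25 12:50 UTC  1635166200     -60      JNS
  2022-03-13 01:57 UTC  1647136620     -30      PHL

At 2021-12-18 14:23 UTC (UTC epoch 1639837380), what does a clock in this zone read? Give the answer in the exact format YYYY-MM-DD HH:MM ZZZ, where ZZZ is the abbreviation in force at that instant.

Query: 2021-12-18 14:23 UTC
Rule 2/3 (JNS, -01:00): 2021-10-25 12:50 UTC ≤ query < 2022-03-13 01:57 UTC
14·60 + 23 - 60 = 803 min
803 = 0·1440 + 803; 803 = 13·60 + 23 → 13:23, same day
→ 2021-12-18 13:23 JNS

2021-12-18 13:23 JNS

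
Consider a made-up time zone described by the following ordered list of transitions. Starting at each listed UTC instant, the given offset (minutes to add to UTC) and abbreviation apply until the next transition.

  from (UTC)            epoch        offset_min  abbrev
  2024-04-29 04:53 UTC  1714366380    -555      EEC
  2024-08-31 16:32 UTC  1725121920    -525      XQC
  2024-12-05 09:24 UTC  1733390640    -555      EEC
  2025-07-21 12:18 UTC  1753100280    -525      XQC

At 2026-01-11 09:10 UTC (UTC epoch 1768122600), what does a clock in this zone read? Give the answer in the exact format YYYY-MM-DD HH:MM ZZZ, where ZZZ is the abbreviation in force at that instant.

Query: 2026-01-11 09:10 UTC
Rule 4/4 (XQC, -08:45): 2025-07-21 12:18 UTC ≤ query < +∞
9·60 + 10 - 525 = 25 min
25 = 0·1440 + 25; 25 = 0·60 + 25 → 00:25, same day
→ 2026-01-11 00:25 XQC

2026-01-11 00:25 XQC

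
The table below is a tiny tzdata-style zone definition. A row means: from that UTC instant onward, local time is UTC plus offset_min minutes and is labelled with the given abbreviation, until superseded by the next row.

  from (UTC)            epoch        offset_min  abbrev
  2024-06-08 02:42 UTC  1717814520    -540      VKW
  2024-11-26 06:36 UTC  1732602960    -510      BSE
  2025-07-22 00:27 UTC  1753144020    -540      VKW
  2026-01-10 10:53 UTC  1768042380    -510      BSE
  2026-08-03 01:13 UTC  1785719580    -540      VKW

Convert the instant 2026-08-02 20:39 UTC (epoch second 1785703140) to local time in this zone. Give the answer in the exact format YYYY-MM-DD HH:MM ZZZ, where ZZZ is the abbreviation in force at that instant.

2026-08-02 12:09 BSE

Query: 2026-08-02 20:39 UTC
Rule 4/5 (BSE, -08:30): 2026-01-10 10:53 UTC ≤ query < 2026-08-03 01:13 UTC
20·60 + 39 - 510 = 729 min
729 = 0·1440 + 729; 729 = 12·60 + 9 → 12:09, same day
→ 2026-08-02 12:09 BSE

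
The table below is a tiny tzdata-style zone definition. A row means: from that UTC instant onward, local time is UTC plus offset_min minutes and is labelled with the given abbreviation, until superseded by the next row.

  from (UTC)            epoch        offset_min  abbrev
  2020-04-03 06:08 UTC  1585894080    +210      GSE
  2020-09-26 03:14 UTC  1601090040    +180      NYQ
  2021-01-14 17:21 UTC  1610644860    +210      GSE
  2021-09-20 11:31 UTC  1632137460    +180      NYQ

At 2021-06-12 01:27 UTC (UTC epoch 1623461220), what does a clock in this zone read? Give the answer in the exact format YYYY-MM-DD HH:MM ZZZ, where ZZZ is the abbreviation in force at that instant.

Query: 2021-06-12 01:27 UTC
Rule 3/4 (GSE, +03:30): 2021-01-14 17:21 UTC ≤ query < 2021-09-20 11:31 UTC
1·60 + 27 + 210 = 297 min
297 = 0·1440 + 297; 297 = 4·60 + 57 → 04:57, same day
→ 2021-06-12 04:57 GSE

2021-06-12 04:57 GSE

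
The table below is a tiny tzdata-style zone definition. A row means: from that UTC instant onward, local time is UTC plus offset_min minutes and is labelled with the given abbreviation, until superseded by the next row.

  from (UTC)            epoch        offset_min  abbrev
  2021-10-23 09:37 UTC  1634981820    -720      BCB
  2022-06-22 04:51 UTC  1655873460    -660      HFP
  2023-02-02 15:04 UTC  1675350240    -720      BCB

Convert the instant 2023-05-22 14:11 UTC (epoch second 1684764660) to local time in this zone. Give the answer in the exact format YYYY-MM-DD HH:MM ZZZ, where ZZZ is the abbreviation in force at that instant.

Query: 2023-05-22 14:11 UTC
Rule 3/3 (BCB, -12:00): 2023-02-02 15:04 UTC ≤ query < +∞
14·60 + 11 - 720 = 131 min
131 = 0·1440 + 131; 131 = 2·60 + 11 → 02:11, same day
→ 2023-05-22 02:11 BCB

2023-05-22 02:11 BCB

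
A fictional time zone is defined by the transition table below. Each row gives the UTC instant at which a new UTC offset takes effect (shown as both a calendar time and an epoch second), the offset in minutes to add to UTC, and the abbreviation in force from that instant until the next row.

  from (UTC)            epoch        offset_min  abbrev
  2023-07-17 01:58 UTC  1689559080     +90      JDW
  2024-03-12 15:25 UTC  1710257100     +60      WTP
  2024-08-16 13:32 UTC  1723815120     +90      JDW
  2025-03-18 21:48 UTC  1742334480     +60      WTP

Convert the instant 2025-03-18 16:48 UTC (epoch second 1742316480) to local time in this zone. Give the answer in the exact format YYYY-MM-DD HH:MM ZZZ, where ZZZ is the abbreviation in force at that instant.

2025-03-18 18:18 JDW

Query: 2025-03-18 16:48 UTC
Rule 3/4 (JDW, +01:30): 2024-08-16 13:32 UTC ≤ query < 2025-03-18 21:48 UTC
16·60 + 48 + 90 = 1098 min
1098 = 0·1440 + 1098; 1098 = 18·60 + 18 → 18:18, same day
→ 2025-03-18 18:18 JDW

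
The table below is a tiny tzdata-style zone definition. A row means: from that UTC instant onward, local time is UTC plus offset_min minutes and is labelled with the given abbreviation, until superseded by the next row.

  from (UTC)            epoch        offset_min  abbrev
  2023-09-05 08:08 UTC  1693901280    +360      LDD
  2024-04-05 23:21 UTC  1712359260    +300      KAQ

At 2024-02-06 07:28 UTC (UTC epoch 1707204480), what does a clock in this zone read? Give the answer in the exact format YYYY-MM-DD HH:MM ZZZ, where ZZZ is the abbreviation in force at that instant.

2024-02-06 13:28 LDD

Query: 2024-02-06 07:28 UTC
Rule 1/2 (LDD, +06:00): 2023-09-05 08:08 UTC ≤ query < 2024-04-05 23:21 UTC
7·60 + 28 + 360 = 808 min
808 = 0·1440 + 808; 808 = 13·60 + 28 → 13:28, same day
→ 2024-02-06 13:28 LDD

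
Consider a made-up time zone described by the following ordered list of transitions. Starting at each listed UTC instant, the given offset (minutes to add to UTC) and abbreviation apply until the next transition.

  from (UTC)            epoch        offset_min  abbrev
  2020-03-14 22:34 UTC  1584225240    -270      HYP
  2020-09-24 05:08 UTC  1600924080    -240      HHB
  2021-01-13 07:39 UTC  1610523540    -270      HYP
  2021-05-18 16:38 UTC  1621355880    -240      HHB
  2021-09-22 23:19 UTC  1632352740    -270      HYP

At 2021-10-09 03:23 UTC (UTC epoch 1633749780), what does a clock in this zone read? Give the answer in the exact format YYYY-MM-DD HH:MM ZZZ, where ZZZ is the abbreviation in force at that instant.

2021-10-08 22:53 HYP

Query: 2021-10-09 03:23 UTC
Rule 5/5 (HYP, -04:30): 2021-09-22 23:19 UTC ≤ query < +∞
3·60 + 23 - 270 = -67 min
-67 = -1·1440 + 1373; 1373 = 22·60 + 53 → 22:53, 2021-10-09 - 1 day = 2021-10-08
→ 2021-10-08 22:53 HYP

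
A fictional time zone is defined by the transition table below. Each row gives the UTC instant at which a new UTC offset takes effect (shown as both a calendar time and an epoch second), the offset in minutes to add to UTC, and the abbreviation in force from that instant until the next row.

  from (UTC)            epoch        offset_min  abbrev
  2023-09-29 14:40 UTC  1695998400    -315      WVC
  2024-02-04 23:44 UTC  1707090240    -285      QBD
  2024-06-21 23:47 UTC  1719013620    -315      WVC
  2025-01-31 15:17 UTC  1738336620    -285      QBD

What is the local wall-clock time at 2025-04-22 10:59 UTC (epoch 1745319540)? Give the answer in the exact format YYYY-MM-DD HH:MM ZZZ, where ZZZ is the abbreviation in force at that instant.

2025-04-22 06:14 QBD

Query: 2025-04-22 10:59 UTC
Rule 4/4 (QBD, -04:45): 2025-01-31 15:17 UTC ≤ query < +∞
10·60 + 59 - 285 = 374 min
374 = 0·1440 + 374; 374 = 6·60 + 14 → 06:14, same day
→ 2025-04-22 06:14 QBD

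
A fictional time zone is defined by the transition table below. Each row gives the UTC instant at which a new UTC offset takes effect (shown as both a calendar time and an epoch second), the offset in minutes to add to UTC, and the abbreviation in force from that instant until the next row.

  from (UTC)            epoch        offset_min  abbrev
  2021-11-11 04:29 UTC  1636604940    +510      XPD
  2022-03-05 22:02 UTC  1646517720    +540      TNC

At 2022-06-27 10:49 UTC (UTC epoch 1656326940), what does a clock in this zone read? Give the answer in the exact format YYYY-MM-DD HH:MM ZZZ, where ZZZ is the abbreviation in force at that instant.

Query: 2022-06-27 10:49 UTC
Rule 2/2 (TNC, +09:00): 2022-03-05 22:02 UTC ≤ query < +∞
10·60 + 49 + 540 = 1189 min
1189 = 0·1440 + 1189; 1189 = 19·60 + 49 → 19:49, same day
→ 2022-06-27 19:49 TNC

2022-06-27 19:49 TNC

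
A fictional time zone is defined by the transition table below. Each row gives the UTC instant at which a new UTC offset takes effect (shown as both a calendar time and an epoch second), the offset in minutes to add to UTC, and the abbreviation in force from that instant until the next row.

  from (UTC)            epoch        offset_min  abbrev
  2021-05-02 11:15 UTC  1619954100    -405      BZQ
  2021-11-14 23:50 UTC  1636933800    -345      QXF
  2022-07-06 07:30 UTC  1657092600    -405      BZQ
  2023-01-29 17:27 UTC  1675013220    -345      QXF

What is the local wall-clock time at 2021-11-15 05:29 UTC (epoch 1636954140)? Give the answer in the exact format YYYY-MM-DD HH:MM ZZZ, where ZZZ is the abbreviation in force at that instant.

2021-11-14 23:44 QXF

Query: 2021-11-15 05:29 UTC
Rule 2/4 (QXF, -05:45): 2021-11-14 23:50 UTC ≤ query < 2022-07-06 07:30 UTC
5·60 + 29 - 345 = -16 min
-16 = -1·1440 + 1424; 1424 = 23·60 + 44 → 23:44, 2021-11-15 - 1 day = 2021-11-14
→ 2021-11-14 23:44 QXF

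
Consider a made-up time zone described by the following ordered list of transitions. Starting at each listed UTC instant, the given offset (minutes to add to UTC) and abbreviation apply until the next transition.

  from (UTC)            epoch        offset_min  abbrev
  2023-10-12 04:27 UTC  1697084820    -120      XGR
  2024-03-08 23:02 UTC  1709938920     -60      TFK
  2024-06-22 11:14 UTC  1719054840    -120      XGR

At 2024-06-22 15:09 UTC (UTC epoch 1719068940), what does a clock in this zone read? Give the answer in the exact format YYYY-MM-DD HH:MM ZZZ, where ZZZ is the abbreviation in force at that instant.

2024-06-22 13:09 XGR

Query: 2024-06-22 15:09 UTC
Rule 3/3 (XGR, -02:00): 2024-06-22 11:14 UTC ≤ query < +∞
15·60 + 9 - 120 = 789 min
789 = 0·1440 + 789; 789 = 13·60 + 9 → 13:09, same day
→ 2024-06-22 13:09 XGR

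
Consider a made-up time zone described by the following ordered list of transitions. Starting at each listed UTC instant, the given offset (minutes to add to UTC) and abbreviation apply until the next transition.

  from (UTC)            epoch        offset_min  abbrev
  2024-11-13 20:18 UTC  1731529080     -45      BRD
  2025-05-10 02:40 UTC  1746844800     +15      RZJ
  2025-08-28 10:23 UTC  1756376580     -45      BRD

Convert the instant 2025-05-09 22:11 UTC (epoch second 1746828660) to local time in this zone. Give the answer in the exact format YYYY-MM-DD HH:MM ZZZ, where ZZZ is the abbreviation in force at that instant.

2025-05-09 21:26 BRD

Query: 2025-05-09 22:11 UTC
Rule 1/3 (BRD, -00:45): 2024-11-13 20:18 UTC ≤ query < 2025-05-10 02:40 UTC
22·60 + 11 - 45 = 1286 min
1286 = 0·1440 + 1286; 1286 = 21·60 + 26 → 21:26, same day
→ 2025-05-09 21:26 BRD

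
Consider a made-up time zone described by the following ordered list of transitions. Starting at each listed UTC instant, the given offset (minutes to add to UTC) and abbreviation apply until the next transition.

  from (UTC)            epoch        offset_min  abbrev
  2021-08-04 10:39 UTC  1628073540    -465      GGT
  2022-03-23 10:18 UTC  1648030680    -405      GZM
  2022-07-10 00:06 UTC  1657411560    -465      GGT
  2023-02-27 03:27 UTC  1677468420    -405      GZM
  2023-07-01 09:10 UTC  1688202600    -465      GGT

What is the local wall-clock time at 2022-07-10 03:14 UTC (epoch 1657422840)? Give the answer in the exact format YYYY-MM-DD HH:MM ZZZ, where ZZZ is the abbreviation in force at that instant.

Query: 2022-07-10 03:14 UTC
Rule 3/5 (GGT, -07:45): 2022-07-10 00:06 UTC ≤ query < 2023-02-27 03:27 UTC
3·60 + 14 - 465 = -271 min
-271 = -1·1440 + 1169; 1169 = 19·60 + 29 → 19:29, 2022-07-10 - 1 day = 2022-07-09
→ 2022-07-09 19:29 GGT

2022-07-09 19:29 GGT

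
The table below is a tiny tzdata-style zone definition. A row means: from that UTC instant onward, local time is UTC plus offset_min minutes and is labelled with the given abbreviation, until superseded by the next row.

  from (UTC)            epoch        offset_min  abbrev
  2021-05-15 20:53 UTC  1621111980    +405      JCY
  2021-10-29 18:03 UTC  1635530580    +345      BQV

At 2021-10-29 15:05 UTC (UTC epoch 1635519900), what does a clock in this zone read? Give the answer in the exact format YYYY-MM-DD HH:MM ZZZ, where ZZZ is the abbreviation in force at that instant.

2021-10-29 21:50 JCY

Query: 2021-10-29 15:05 UTC
Rule 1/2 (JCY, +06:45): 2021-05-15 20:53 UTC ≤ query < 2021-10-29 18:03 UTC
15·60 + 5 + 405 = 1310 min
1310 = 0·1440 + 1310; 1310 = 21·60 + 50 → 21:50, same day
→ 2021-10-29 21:50 JCY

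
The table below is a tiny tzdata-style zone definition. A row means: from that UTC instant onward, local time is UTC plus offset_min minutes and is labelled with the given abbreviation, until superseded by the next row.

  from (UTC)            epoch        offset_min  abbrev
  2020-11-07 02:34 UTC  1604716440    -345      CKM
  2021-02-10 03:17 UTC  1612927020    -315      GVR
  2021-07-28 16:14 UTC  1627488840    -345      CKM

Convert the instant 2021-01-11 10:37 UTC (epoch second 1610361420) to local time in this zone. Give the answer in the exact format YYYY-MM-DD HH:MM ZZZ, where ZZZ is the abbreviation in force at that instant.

Query: 2021-01-11 10:37 UTC
Rule 1/3 (CKM, -05:45): 2020-11-07 02:34 UTC ≤ query < 2021-02-10 03:17 UTC
10·60 + 37 - 345 = 292 min
292 = 0·1440 + 292; 292 = 4·60 + 52 → 04:52, same day
→ 2021-01-11 04:52 CKM

2021-01-11 04:52 CKM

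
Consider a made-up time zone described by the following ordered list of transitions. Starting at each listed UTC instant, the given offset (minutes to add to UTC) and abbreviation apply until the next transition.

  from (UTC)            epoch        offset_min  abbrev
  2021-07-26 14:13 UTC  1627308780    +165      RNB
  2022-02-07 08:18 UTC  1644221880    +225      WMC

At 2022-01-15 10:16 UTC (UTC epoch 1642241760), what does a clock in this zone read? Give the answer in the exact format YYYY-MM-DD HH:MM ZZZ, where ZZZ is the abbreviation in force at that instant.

2022-01-15 13:01 RNB

Query: 2022-01-15 10:16 UTC
Rule 1/2 (RNB, +02:45): 2021-07-26 14:13 UTC ≤ query < 2022-02-07 08:18 UTC
10·60 + 16 + 165 = 781 min
781 = 0·1440 + 781; 781 = 13·60 + 1 → 13:01, same day
→ 2022-01-15 13:01 RNB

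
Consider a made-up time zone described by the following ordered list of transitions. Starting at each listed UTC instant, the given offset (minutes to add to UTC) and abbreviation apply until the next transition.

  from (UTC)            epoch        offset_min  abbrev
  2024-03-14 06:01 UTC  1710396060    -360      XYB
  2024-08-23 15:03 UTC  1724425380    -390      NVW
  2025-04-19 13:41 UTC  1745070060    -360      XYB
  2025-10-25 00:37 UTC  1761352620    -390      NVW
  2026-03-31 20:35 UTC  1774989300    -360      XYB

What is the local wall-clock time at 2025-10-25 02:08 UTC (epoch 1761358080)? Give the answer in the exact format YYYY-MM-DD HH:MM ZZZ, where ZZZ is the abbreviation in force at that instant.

Query: 2025-10-25 02:08 UTC
Rule 4/5 (NVW, -06:30): 2025-10-25 00:37 UTC ≤ query < 2026-03-31 20:35 UTC
2·60 + 8 - 390 = -262 min
-262 = -1·1440 + 1178; 1178 = 19·60 + 38 → 19:38, 2025-10-25 - 1 day = 2025-10-24
→ 2025-10-24 19:38 NVW

2025-10-24 19:38 NVW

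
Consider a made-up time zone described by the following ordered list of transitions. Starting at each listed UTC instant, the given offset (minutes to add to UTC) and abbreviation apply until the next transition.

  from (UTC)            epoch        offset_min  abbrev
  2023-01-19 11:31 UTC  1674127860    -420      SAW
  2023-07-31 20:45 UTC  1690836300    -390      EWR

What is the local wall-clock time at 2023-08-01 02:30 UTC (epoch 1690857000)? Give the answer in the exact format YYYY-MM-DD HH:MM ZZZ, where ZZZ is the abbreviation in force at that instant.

2023-07-31 20:00 EWR

Query: 2023-08-01 02:30 UTC
Rule 2/2 (EWR, -06:30): 2023-07-31 20:45 UTC ≤ query < +∞
2·60 + 30 - 390 = -240 min
-240 = -1·1440 + 1200; 1200 = 20·60 + 0 → 20:00, 2023-08-01 - 1 day = 2023-07-31
→ 2023-07-31 20:00 EWR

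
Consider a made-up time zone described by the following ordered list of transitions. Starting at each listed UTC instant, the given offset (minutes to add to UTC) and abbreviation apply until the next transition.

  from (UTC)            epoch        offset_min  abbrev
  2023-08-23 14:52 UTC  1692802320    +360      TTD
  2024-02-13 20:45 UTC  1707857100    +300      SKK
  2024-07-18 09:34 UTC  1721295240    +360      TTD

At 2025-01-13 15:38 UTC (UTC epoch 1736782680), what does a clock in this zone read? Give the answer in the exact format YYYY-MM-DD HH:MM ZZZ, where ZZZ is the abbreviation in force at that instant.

2025-01-13 21:38 TTD

Query: 2025-01-13 15:38 UTC
Rule 3/3 (TTD, +06:00): 2024-07-18 09:34 UTC ≤ query < +∞
15·60 + 38 + 360 = 1298 min
1298 = 0·1440 + 1298; 1298 = 21·60 + 38 → 21:38, same day
→ 2025-01-13 21:38 TTD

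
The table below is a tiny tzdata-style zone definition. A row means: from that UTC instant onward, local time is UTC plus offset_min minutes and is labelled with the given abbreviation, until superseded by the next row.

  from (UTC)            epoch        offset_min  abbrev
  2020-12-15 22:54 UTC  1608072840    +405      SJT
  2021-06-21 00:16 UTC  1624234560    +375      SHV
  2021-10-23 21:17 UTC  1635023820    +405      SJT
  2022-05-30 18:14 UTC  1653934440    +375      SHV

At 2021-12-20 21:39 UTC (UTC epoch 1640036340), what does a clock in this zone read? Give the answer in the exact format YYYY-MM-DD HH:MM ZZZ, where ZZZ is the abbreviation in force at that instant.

2021-12-21 04:24 SJT

Query: 2021-12-20 21:39 UTC
Rule 3/4 (SJT, +06:45): 2021-10-23 21:17 UTC ≤ query < 2022-05-30 18:14 UTC
21·60 + 39 + 405 = 1704 min
1704 = 1·1440 + 264; 264 = 4·60 + 24 → 04:24, 2021-12-20 + 1 day = 2021-12-21
→ 2021-12-21 04:24 SJT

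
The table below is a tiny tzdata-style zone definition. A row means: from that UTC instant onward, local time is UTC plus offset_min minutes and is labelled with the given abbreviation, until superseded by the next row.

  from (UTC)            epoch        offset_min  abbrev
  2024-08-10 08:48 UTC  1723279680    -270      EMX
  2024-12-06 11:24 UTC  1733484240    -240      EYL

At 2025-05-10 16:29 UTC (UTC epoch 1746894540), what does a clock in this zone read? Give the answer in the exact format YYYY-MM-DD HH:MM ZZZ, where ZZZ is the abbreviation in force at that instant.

2025-05-10 12:29 EYL

Query: 2025-05-10 16:29 UTC
Rule 2/2 (EYL, -04:00): 2024-12-06 11:24 UTC ≤ query < +∞
16·60 + 29 - 240 = 749 min
749 = 0·1440 + 749; 749 = 12·60 + 29 → 12:29, same day
→ 2025-05-10 12:29 EYL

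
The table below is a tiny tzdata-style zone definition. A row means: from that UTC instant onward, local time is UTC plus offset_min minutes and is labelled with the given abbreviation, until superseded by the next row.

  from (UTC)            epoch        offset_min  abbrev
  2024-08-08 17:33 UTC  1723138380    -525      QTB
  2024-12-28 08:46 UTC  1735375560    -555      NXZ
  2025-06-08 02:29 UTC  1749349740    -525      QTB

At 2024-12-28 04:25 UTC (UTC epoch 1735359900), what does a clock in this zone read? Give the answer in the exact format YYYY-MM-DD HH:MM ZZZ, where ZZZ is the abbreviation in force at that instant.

Query: 2024-12-28 04:25 UTC
Rule 1/3 (QTB, -08:45): 2024-08-08 17:33 UTC ≤ query < 2024-12-28 08:46 UTC
4·60 + 25 - 525 = -260 min
-260 = -1·1440 + 1180; 1180 = 19·60 + 40 → 19:40, 2024-12-28 - 1 day = 2024-12-27
→ 2024-12-27 19:40 QTB

2024-12-27 19:40 QTB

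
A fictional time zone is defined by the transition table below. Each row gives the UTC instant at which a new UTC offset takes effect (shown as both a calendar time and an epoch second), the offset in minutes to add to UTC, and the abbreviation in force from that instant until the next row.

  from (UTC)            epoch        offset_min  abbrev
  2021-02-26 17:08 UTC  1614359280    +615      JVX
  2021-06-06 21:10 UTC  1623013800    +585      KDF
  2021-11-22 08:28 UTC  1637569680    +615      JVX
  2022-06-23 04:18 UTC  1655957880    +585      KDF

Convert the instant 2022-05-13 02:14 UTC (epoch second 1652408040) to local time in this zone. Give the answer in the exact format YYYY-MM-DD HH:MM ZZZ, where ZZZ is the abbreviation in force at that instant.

2022-05-13 12:29 JVX

Query: 2022-05-13 02:14 UTC
Rule 3/4 (JVX, +10:15): 2021-11-22 08:28 UTC ≤ query < 2022-06-23 04:18 UTC
2·60 + 14 + 615 = 749 min
749 = 0·1440 + 749; 749 = 12·60 + 29 → 12:29, same day
→ 2022-05-13 12:29 JVX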